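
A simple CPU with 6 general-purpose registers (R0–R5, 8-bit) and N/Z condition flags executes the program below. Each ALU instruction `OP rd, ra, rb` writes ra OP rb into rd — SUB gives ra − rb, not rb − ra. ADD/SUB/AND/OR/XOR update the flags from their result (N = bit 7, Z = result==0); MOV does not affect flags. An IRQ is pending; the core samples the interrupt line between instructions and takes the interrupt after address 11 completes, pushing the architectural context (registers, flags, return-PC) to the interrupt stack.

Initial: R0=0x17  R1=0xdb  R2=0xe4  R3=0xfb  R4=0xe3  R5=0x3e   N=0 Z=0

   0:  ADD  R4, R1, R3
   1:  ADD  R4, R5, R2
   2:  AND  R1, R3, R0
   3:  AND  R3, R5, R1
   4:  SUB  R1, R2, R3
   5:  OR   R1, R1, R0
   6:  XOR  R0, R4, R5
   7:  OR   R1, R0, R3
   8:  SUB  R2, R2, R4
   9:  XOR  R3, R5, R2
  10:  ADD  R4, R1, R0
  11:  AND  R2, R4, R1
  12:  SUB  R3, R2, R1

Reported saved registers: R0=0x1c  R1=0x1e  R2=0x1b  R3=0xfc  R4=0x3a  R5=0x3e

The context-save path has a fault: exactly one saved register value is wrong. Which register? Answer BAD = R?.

after  0: R0=0x17 R1=0xdb R2=0xe4 R3=0xfb R4=0xd6 R5=0x3e  N=1 Z=0
after  1: R0=0x17 R1=0xdb R2=0xe4 R3=0xfb R4=0x22 R5=0x3e  N=0 Z=0
after  2: R0=0x17 R1=0x13 R2=0xe4 R3=0xfb R4=0x22 R5=0x3e  N=0 Z=0
after  3: R0=0x17 R1=0x13 R2=0xe4 R3=0x12 R4=0x22 R5=0x3e  N=0 Z=0
after  4: R0=0x17 R1=0xd2 R2=0xe4 R3=0x12 R4=0x22 R5=0x3e  N=1 Z=0
after  5: R0=0x17 R1=0xd7 R2=0xe4 R3=0x12 R4=0x22 R5=0x3e  N=1 Z=0
after  6: R0=0x1c R1=0xd7 R2=0xe4 R3=0x12 R4=0x22 R5=0x3e  N=0 Z=0
after  7: R0=0x1c R1=0x1e R2=0xe4 R3=0x12 R4=0x22 R5=0x3e  N=0 Z=0
after  8: R0=0x1c R1=0x1e R2=0xc2 R3=0x12 R4=0x22 R5=0x3e  N=1 Z=0
after  9: R0=0x1c R1=0x1e R2=0xc2 R3=0xfc R4=0x22 R5=0x3e  N=1 Z=0
after 10: R0=0x1c R1=0x1e R2=0xc2 R3=0xfc R4=0x3a R5=0x3e  N=0 Z=0
after 11: R0=0x1c R1=0x1e R2=0x1a R3=0xfc R4=0x3a R5=0x3e  N=0 Z=0
-- IRQ taken; context saved, return-PC = 12 --
mismatch: R2: reported 0x1b vs actual 0x1a

BAD = R2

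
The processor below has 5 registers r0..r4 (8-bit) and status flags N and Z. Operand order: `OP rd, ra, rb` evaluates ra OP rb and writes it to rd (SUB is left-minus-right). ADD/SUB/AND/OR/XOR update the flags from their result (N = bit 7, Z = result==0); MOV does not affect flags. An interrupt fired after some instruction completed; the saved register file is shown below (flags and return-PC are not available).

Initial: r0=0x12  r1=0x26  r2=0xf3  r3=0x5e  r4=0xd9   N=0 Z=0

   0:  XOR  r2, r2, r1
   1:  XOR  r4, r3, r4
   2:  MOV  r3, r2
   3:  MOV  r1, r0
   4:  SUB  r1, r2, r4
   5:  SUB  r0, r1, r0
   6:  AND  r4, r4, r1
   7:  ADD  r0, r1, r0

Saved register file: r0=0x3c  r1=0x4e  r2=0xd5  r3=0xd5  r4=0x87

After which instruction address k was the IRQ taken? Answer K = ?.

after  0: r0=0x12 r1=0x26 r2=0xd5 r3=0x5e r4=0xd9  N=1 Z=0
after  1: r0=0x12 r1=0x26 r2=0xd5 r3=0x5e r4=0x87  N=1 Z=0
after  2: r0=0x12 r1=0x26 r2=0xd5 r3=0xd5 r4=0x87  N=1 Z=0
after  3: r0=0x12 r1=0x12 r2=0xd5 r3=0xd5 r4=0x87  N=1 Z=0
after  4: r0=0x12 r1=0x4e r2=0xd5 r3=0xd5 r4=0x87  N=0 Z=0
after  5: r0=0x3c r1=0x4e r2=0xd5 r3=0xd5 r4=0x87  N=0 Z=0
-- IRQ taken; context saved, return-PC = 6 --

K = 5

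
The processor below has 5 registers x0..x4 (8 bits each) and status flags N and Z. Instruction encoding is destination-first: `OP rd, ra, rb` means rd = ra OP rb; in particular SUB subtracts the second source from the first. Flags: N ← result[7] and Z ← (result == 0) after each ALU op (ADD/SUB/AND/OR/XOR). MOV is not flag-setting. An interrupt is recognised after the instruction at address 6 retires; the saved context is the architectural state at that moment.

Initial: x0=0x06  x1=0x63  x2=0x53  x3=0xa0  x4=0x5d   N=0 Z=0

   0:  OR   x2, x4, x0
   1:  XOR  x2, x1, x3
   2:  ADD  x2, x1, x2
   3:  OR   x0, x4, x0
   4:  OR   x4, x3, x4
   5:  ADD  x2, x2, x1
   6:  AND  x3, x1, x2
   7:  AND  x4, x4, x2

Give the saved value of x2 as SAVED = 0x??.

after  0: x0=0x06 x1=0x63 x2=0x5f x3=0xa0 x4=0x5d  N=0 Z=0
after  1: x0=0x06 x1=0x63 x2=0xc3 x3=0xa0 x4=0x5d  N=1 Z=0
after  2: x0=0x06 x1=0x63 x2=0x26 x3=0xa0 x4=0x5d  N=0 Z=0
after  3: x0=0x5f x1=0x63 x2=0x26 x3=0xa0 x4=0x5d  N=0 Z=0
after  4: x0=0x5f x1=0x63 x2=0x26 x3=0xa0 x4=0xfd  N=1 Z=0
after  5: x0=0x5f x1=0x63 x2=0x89 x3=0xa0 x4=0xfd  N=1 Z=0
after  6: x0=0x5f x1=0x63 x2=0x89 x3=0x01 x4=0xfd  N=0 Z=0
-- IRQ taken; context saved, return-PC = 7 --

SAVED = 0x89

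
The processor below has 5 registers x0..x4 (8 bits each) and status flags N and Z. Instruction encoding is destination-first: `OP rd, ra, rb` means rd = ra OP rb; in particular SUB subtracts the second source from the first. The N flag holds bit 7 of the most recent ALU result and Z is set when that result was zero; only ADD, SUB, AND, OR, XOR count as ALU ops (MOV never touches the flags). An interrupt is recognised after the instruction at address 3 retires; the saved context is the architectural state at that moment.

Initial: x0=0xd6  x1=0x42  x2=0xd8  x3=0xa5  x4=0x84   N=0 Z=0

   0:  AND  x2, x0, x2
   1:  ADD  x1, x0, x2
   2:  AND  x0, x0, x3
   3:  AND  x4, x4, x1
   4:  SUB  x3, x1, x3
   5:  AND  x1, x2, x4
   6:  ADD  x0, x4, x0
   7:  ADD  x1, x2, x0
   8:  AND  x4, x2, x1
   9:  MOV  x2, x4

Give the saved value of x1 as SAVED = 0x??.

SAVED = 0xa6

after  0: x0=0xd6 x1=0x42 x2=0xd0 x3=0xa5 x4=0x84  N=1 Z=0
after  1: x0=0xd6 x1=0xa6 x2=0xd0 x3=0xa5 x4=0x84  N=1 Z=0
after  2: x0=0x84 x1=0xa6 x2=0xd0 x3=0xa5 x4=0x84  N=1 Z=0
after  3: x0=0x84 x1=0xa6 x2=0xd0 x3=0xa5 x4=0x84  N=1 Z=0
-- IRQ taken; context saved, return-PC = 4 --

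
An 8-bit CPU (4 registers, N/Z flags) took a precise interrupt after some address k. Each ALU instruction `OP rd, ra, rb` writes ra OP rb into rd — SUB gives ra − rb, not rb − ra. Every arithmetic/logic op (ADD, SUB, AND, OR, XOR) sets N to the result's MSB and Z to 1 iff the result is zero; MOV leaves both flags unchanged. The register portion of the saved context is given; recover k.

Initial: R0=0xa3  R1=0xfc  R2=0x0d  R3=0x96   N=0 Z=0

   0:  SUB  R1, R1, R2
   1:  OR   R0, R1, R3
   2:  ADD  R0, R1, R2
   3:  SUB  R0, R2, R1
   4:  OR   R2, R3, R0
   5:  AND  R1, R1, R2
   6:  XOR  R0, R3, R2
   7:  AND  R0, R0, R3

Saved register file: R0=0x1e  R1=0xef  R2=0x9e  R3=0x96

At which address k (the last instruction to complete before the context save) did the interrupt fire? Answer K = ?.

K = 4

after  0: R0=0xa3 R1=0xef R2=0x0d R3=0x96  N=1 Z=0
after  1: R0=0xff R1=0xef R2=0x0d R3=0x96  N=1 Z=0
after  2: R0=0xfc R1=0xef R2=0x0d R3=0x96  N=1 Z=0
after  3: R0=0x1e R1=0xef R2=0x0d R3=0x96  N=0 Z=0
after  4: R0=0x1e R1=0xef R2=0x9e R3=0x96  N=1 Z=0
-- IRQ taken; context saved, return-PC = 5 --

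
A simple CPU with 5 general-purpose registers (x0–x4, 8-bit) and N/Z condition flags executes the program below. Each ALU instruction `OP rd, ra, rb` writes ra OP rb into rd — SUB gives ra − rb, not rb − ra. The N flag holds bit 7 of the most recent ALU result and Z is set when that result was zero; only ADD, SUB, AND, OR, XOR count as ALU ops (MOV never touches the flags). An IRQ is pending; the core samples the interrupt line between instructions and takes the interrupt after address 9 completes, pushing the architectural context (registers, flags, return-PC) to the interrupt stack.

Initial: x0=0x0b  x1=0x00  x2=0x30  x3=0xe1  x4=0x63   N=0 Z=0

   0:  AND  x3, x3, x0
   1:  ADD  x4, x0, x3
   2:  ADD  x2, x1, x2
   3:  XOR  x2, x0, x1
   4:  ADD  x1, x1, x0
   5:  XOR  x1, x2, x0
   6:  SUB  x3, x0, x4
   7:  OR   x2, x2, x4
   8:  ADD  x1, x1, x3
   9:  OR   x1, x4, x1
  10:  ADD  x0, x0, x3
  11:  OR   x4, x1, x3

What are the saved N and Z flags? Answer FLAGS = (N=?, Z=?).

FLAGS = (N=1, Z=0)

after  0: x0=0x0b x1=0x00 x2=0x30 x3=0x01 x4=0x63  N=0 Z=0
after  1: x0=0x0b x1=0x00 x2=0x30 x3=0x01 x4=0x0c  N=0 Z=0
after  2: x0=0x0b x1=0x00 x2=0x30 x3=0x01 x4=0x0c  N=0 Z=0
after  3: x0=0x0b x1=0x00 x2=0x0b x3=0x01 x4=0x0c  N=0 Z=0
after  4: x0=0x0b x1=0x0b x2=0x0b x3=0x01 x4=0x0c  N=0 Z=0
after  5: x0=0x0b x1=0x00 x2=0x0b x3=0x01 x4=0x0c  N=0 Z=1
after  6: x0=0x0b x1=0x00 x2=0x0b x3=0xff x4=0x0c  N=1 Z=0
after  7: x0=0x0b x1=0x00 x2=0x0f x3=0xff x4=0x0c  N=0 Z=0
after  8: x0=0x0b x1=0xff x2=0x0f x3=0xff x4=0x0c  N=1 Z=0
after  9: x0=0x0b x1=0xff x2=0x0f x3=0xff x4=0x0c  N=1 Z=0
-- IRQ taken; context saved, return-PC = 10 --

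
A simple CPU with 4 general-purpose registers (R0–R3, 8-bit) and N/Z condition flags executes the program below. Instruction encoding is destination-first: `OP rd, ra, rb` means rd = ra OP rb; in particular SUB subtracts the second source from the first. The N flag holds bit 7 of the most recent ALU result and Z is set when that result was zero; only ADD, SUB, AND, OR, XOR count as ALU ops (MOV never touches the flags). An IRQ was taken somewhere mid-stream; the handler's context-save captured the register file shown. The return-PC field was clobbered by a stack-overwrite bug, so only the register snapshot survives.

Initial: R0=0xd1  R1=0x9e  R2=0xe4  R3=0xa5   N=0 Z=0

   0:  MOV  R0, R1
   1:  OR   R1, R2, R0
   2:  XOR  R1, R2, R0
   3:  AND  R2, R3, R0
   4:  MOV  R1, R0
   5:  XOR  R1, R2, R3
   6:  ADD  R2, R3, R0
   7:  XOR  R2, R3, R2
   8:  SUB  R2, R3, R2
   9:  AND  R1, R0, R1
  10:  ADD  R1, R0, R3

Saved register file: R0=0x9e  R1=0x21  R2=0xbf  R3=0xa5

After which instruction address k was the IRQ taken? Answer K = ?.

K = 8

after  0: R0=0x9e R1=0x9e R2=0xe4 R3=0xa5  N=0 Z=0
after  1: R0=0x9e R1=0xfe R2=0xe4 R3=0xa5  N=1 Z=0
after  2: R0=0x9e R1=0x7a R2=0xe4 R3=0xa5  N=0 Z=0
after  3: R0=0x9e R1=0x7a R2=0x84 R3=0xa5  N=1 Z=0
after  4: R0=0x9e R1=0x9e R2=0x84 R3=0xa5  N=1 Z=0
after  5: R0=0x9e R1=0x21 R2=0x84 R3=0xa5  N=0 Z=0
after  6: R0=0x9e R1=0x21 R2=0x43 R3=0xa5  N=0 Z=0
after  7: R0=0x9e R1=0x21 R2=0xe6 R3=0xa5  N=1 Z=0
after  8: R0=0x9e R1=0x21 R2=0xbf R3=0xa5  N=1 Z=0
-- IRQ taken; context saved, return-PC = 9 --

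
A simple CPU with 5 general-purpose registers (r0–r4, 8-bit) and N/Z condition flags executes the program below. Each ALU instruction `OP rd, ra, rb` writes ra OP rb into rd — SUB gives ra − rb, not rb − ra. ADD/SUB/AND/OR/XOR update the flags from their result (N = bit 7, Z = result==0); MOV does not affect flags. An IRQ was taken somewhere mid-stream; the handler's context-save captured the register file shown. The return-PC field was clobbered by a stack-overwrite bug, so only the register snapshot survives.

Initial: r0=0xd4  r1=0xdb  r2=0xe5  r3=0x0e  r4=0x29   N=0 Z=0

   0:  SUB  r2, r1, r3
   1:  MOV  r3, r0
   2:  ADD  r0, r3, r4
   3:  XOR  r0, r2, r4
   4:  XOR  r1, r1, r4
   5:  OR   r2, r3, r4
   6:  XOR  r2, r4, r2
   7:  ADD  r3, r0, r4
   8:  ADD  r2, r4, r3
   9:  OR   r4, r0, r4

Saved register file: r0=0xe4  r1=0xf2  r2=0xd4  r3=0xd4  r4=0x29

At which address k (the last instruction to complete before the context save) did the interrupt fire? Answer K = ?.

K = 6

after  0: r0=0xd4 r1=0xdb r2=0xcd r3=0x0e r4=0x29  N=1 Z=0
after  1: r0=0xd4 r1=0xdb r2=0xcd r3=0xd4 r4=0x29  N=1 Z=0
after  2: r0=0xfd r1=0xdb r2=0xcd r3=0xd4 r4=0x29  N=1 Z=0
after  3: r0=0xe4 r1=0xdb r2=0xcd r3=0xd4 r4=0x29  N=1 Z=0
after  4: r0=0xe4 r1=0xf2 r2=0xcd r3=0xd4 r4=0x29  N=1 Z=0
after  5: r0=0xe4 r1=0xf2 r2=0xfd r3=0xd4 r4=0x29  N=1 Z=0
after  6: r0=0xe4 r1=0xf2 r2=0xd4 r3=0xd4 r4=0x29  N=1 Z=0
-- IRQ taken; context saved, return-PC = 7 --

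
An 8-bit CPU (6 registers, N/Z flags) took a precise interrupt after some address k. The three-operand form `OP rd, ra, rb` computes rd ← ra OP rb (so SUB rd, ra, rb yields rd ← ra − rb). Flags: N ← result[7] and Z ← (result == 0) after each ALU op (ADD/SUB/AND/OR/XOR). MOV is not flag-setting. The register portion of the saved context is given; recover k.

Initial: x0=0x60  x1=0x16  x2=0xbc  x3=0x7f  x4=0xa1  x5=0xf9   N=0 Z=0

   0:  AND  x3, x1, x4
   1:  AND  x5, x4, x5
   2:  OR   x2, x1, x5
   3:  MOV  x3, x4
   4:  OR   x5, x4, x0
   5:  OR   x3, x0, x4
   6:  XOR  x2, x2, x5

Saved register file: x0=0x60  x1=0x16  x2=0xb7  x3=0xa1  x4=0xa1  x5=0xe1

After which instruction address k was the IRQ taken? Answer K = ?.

after  0: x0=0x60 x1=0x16 x2=0xbc x3=0x00 x4=0xa1 x5=0xf9  N=0 Z=1
after  1: x0=0x60 x1=0x16 x2=0xbc x3=0x00 x4=0xa1 x5=0xa1  N=1 Z=0
after  2: x0=0x60 x1=0x16 x2=0xb7 x3=0x00 x4=0xa1 x5=0xa1  N=1 Z=0
after  3: x0=0x60 x1=0x16 x2=0xb7 x3=0xa1 x4=0xa1 x5=0xa1  N=1 Z=0
after  4: x0=0x60 x1=0x16 x2=0xb7 x3=0xa1 x4=0xa1 x5=0xe1  N=1 Z=0
-- IRQ taken; context saved, return-PC = 5 --

K = 4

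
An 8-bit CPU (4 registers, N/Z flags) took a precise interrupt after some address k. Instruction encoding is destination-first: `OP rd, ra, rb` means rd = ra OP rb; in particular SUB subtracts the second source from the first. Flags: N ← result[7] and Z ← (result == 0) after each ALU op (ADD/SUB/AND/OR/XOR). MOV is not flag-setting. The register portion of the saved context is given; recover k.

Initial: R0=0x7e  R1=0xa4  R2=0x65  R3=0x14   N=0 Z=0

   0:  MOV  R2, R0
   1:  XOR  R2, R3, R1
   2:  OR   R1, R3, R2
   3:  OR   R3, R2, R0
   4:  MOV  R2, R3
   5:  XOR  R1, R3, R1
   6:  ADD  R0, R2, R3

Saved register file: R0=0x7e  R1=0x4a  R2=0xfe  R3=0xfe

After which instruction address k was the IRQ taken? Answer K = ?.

K = 5

after  0: R0=0x7e R1=0xa4 R2=0x7e R3=0x14  N=0 Z=0
after  1: R0=0x7e R1=0xa4 R2=0xb0 R3=0x14  N=1 Z=0
after  2: R0=0x7e R1=0xb4 R2=0xb0 R3=0x14  N=1 Z=0
after  3: R0=0x7e R1=0xb4 R2=0xb0 R3=0xfe  N=1 Z=0
after  4: R0=0x7e R1=0xb4 R2=0xfe R3=0xfe  N=1 Z=0
after  5: R0=0x7e R1=0x4a R2=0xfe R3=0xfe  N=0 Z=0
-- IRQ taken; context saved, return-PC = 6 --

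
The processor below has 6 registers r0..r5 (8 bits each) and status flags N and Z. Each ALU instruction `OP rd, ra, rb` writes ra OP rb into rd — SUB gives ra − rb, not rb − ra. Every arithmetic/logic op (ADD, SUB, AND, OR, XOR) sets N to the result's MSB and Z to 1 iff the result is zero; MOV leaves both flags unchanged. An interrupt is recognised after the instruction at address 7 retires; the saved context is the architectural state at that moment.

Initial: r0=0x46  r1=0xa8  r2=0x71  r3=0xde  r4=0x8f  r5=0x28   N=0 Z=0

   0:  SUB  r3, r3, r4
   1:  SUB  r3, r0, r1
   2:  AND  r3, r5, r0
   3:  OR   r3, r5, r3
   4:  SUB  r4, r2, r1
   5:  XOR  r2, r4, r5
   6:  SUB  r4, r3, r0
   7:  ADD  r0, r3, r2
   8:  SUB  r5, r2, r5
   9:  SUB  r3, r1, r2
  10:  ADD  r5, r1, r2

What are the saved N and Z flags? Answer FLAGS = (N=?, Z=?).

after  0: r0=0x46 r1=0xa8 r2=0x71 r3=0x4f r4=0x8f r5=0x28  N=0 Z=0
after  1: r0=0x46 r1=0xa8 r2=0x71 r3=0x9e r4=0x8f r5=0x28  N=1 Z=0
after  2: r0=0x46 r1=0xa8 r2=0x71 r3=0x00 r4=0x8f r5=0x28  N=0 Z=1
after  3: r0=0x46 r1=0xa8 r2=0x71 r3=0x28 r4=0x8f r5=0x28  N=0 Z=0
after  4: r0=0x46 r1=0xa8 r2=0x71 r3=0x28 r4=0xc9 r5=0x28  N=1 Z=0
after  5: r0=0x46 r1=0xa8 r2=0xe1 r3=0x28 r4=0xc9 r5=0x28  N=1 Z=0
after  6: r0=0x46 r1=0xa8 r2=0xe1 r3=0x28 r4=0xe2 r5=0x28  N=1 Z=0
after  7: r0=0x09 r1=0xa8 r2=0xe1 r3=0x28 r4=0xe2 r5=0x28  N=0 Z=0
-- IRQ taken; context saved, return-PC = 8 --

FLAGS = (N=0, Z=0)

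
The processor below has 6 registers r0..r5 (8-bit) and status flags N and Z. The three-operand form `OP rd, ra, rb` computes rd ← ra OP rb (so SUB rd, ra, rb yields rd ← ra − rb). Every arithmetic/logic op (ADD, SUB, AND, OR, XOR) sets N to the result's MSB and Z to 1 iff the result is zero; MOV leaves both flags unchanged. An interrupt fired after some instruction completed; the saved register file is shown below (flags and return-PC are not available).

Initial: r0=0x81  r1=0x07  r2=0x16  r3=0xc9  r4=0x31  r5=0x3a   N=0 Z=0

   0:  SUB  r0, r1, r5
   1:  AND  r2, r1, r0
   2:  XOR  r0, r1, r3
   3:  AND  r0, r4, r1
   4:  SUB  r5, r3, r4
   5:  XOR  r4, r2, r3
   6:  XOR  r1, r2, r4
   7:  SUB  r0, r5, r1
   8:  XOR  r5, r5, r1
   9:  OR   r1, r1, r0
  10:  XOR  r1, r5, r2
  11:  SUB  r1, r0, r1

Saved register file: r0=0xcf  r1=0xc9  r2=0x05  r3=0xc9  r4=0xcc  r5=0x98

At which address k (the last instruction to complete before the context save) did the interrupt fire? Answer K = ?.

K = 7

after  0: r0=0xcd r1=0x07 r2=0x16 r3=0xc9 r4=0x31 r5=0x3a  N=1 Z=0
after  1: r0=0xcd r1=0x07 r2=0x05 r3=0xc9 r4=0x31 r5=0x3a  N=0 Z=0
after  2: r0=0xce r1=0x07 r2=0x05 r3=0xc9 r4=0x31 r5=0x3a  N=1 Z=0
after  3: r0=0x01 r1=0x07 r2=0x05 r3=0xc9 r4=0x31 r5=0x3a  N=0 Z=0
after  4: r0=0x01 r1=0x07 r2=0x05 r3=0xc9 r4=0x31 r5=0x98  N=1 Z=0
after  5: r0=0x01 r1=0x07 r2=0x05 r3=0xc9 r4=0xcc r5=0x98  N=1 Z=0
after  6: r0=0x01 r1=0xc9 r2=0x05 r3=0xc9 r4=0xcc r5=0x98  N=1 Z=0
after  7: r0=0xcf r1=0xc9 r2=0x05 r3=0xc9 r4=0xcc r5=0x98  N=1 Z=0
-- IRQ taken; context saved, return-PC = 8 --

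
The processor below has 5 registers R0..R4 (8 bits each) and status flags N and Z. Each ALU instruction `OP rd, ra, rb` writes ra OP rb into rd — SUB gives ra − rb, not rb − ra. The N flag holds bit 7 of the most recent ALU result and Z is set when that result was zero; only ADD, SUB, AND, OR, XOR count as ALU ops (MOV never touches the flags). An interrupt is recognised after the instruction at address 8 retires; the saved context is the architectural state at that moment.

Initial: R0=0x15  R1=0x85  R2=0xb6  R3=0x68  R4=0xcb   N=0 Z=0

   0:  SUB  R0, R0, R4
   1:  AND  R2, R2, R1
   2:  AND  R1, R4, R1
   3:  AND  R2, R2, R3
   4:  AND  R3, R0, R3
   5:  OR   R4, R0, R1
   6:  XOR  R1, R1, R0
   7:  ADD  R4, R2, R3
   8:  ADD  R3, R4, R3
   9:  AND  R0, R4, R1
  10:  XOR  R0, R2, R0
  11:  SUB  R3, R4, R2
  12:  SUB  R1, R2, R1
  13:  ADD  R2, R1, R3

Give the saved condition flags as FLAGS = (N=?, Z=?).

FLAGS = (N=1, Z=0)

after  0: R0=0x4a R1=0x85 R2=0xb6 R3=0x68 R4=0xcb  N=0 Z=0
after  1: R0=0x4a R1=0x85 R2=0x84 R3=0x68 R4=0xcb  N=1 Z=0
after  2: R0=0x4a R1=0x81 R2=0x84 R3=0x68 R4=0xcb  N=1 Z=0
after  3: R0=0x4a R1=0x81 R2=0x00 R3=0x68 R4=0xcb  N=0 Z=1
after  4: R0=0x4a R1=0x81 R2=0x00 R3=0x48 R4=0xcb  N=0 Z=0
after  5: R0=0x4a R1=0x81 R2=0x00 R3=0x48 R4=0xcb  N=1 Z=0
after  6: R0=0x4a R1=0xcb R2=0x00 R3=0x48 R4=0xcb  N=1 Z=0
after  7: R0=0x4a R1=0xcb R2=0x00 R3=0x48 R4=0x48  N=0 Z=0
after  8: R0=0x4a R1=0xcb R2=0x00 R3=0x90 R4=0x48  N=1 Z=0
-- IRQ taken; context saved, return-PC = 9 --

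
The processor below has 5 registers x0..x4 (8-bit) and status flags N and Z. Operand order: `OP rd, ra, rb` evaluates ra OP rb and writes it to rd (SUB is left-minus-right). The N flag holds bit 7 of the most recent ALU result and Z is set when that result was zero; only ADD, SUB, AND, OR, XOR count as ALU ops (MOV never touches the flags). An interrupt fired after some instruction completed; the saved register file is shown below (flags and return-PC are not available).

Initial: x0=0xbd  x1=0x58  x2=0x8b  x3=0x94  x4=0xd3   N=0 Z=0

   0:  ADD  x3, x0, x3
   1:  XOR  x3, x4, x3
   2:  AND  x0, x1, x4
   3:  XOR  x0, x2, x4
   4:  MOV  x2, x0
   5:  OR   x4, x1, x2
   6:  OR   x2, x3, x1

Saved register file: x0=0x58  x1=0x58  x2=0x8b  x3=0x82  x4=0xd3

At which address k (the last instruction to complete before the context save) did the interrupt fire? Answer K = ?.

K = 3

after  0: x0=0xbd x1=0x58 x2=0x8b x3=0x51 x4=0xd3  N=0 Z=0
after  1: x0=0xbd x1=0x58 x2=0x8b x3=0x82 x4=0xd3  N=1 Z=0
after  2: x0=0x50 x1=0x58 x2=0x8b x3=0x82 x4=0xd3  N=0 Z=0
after  3: x0=0x58 x1=0x58 x2=0x8b x3=0x82 x4=0xd3  N=0 Z=0
-- IRQ taken; context saved, return-PC = 4 --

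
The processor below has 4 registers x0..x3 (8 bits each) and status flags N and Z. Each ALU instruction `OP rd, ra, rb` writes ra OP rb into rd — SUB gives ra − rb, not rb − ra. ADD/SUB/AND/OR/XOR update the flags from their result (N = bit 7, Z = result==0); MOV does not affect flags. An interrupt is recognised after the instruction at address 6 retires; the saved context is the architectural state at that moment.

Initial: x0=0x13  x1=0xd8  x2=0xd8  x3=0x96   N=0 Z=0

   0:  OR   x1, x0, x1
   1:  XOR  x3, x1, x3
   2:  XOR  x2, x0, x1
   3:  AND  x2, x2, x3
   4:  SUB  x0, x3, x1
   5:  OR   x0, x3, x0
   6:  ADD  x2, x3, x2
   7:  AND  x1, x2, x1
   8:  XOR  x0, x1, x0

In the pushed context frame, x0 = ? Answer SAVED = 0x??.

SAVED = 0x7f

after  0: x0=0x13 x1=0xdb x2=0xd8 x3=0x96  N=1 Z=0
after  1: x0=0x13 x1=0xdb x2=0xd8 x3=0x4d  N=0 Z=0
after  2: x0=0x13 x1=0xdb x2=0xc8 x3=0x4d  N=1 Z=0
after  3: x0=0x13 x1=0xdb x2=0x48 x3=0x4d  N=0 Z=0
after  4: x0=0x72 x1=0xdb x2=0x48 x3=0x4d  N=0 Z=0
after  5: x0=0x7f x1=0xdb x2=0x48 x3=0x4d  N=0 Z=0
after  6: x0=0x7f x1=0xdb x2=0x95 x3=0x4d  N=1 Z=0
-- IRQ taken; context saved, return-PC = 7 --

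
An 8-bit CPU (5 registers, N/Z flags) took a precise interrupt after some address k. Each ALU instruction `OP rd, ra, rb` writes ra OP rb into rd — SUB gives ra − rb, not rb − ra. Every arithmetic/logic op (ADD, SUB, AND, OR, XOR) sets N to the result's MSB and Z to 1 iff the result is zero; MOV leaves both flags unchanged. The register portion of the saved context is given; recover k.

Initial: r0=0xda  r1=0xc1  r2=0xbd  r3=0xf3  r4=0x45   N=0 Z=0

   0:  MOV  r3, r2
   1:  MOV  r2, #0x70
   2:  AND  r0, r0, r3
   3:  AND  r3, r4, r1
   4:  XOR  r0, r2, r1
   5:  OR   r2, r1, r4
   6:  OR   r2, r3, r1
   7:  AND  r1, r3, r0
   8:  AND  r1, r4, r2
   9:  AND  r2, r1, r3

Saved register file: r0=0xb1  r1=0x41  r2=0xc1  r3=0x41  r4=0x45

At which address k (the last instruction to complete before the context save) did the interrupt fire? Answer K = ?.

K = 8

after  0: r0=0xda r1=0xc1 r2=0xbd r3=0xbd r4=0x45  N=0 Z=0
after  1: r0=0xda r1=0xc1 r2=0x70 r3=0xbd r4=0x45  N=0 Z=0
after  2: r0=0x98 r1=0xc1 r2=0x70 r3=0xbd r4=0x45  N=1 Z=0
after  3: r0=0x98 r1=0xc1 r2=0x70 r3=0x41 r4=0x45  N=0 Z=0
after  4: r0=0xb1 r1=0xc1 r2=0x70 r3=0x41 r4=0x45  N=1 Z=0
after  5: r0=0xb1 r1=0xc1 r2=0xc5 r3=0x41 r4=0x45  N=1 Z=0
after  6: r0=0xb1 r1=0xc1 r2=0xc1 r3=0x41 r4=0x45  N=1 Z=0
after  7: r0=0xb1 r1=0x01 r2=0xc1 r3=0x41 r4=0x45  N=0 Z=0
after  8: r0=0xb1 r1=0x41 r2=0xc1 r3=0x41 r4=0x45  N=0 Z=0
-- IRQ taken; context saved, return-PC = 9 --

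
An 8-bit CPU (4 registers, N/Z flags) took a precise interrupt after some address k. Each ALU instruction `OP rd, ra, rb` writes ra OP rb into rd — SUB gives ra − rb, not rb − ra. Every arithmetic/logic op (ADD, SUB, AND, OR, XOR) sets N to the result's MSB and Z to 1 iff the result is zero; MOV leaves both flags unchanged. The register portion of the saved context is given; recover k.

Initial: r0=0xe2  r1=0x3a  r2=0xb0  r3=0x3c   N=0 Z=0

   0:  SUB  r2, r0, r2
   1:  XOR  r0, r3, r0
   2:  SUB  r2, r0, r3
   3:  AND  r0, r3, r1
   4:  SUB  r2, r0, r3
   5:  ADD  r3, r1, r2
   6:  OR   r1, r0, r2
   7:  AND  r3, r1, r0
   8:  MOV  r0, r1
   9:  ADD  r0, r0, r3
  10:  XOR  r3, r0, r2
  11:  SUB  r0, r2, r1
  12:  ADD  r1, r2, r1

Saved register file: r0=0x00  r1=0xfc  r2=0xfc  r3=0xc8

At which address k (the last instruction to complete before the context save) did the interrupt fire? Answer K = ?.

K = 11

after  0: r0=0xe2 r1=0x3a r2=0x32 r3=0x3c  N=0 Z=0
after  1: r0=0xde r1=0x3a r2=0x32 r3=0x3c  N=1 Z=0
after  2: r0=0xde r1=0x3a r2=0xa2 r3=0x3c  N=1 Z=0
after  3: r0=0x38 r1=0x3a r2=0xa2 r3=0x3c  N=0 Z=0
after  4: r0=0x38 r1=0x3a r2=0xfc r3=0x3c  N=1 Z=0
after  5: r0=0x38 r1=0x3a r2=0xfc r3=0x36  N=0 Z=0
after  6: r0=0x38 r1=0xfc r2=0xfc r3=0x36  N=1 Z=0
after  7: r0=0x38 r1=0xfc r2=0xfc r3=0x38  N=0 Z=0
after  8: r0=0xfc r1=0xfc r2=0xfc r3=0x38  N=0 Z=0
after  9: r0=0x34 r1=0xfc r2=0xfc r3=0x38  N=0 Z=0
after 10: r0=0x34 r1=0xfc r2=0xfc r3=0xc8  N=1 Z=0
after 11: r0=0x00 r1=0xfc r2=0xfc r3=0xc8  N=0 Z=1
-- IRQ taken; context saved, return-PC = 12 --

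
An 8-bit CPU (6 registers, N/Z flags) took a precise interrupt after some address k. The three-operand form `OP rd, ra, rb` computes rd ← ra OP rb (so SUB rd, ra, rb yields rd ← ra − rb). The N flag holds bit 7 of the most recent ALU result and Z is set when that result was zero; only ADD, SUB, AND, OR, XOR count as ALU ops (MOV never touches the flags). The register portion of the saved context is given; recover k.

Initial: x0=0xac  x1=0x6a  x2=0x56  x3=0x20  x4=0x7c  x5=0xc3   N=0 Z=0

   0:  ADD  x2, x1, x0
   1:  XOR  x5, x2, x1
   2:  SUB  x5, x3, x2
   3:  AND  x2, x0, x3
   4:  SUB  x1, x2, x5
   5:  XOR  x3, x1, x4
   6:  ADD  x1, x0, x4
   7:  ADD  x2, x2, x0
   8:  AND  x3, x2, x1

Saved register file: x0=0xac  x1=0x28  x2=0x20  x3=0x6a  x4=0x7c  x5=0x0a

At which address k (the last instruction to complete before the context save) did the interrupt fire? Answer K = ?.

after  0: x0=0xac x1=0x6a x2=0x16 x3=0x20 x4=0x7c x5=0xc3  N=0 Z=0
after  1: x0=0xac x1=0x6a x2=0x16 x3=0x20 x4=0x7c x5=0x7c  N=0 Z=0
after  2: x0=0xac x1=0x6a x2=0x16 x3=0x20 x4=0x7c x5=0x0a  N=0 Z=0
after  3: x0=0xac x1=0x6a x2=0x20 x3=0x20 x4=0x7c x5=0x0a  N=0 Z=0
after  4: x0=0xac x1=0x16 x2=0x20 x3=0x20 x4=0x7c x5=0x0a  N=0 Z=0
after  5: x0=0xac x1=0x16 x2=0x20 x3=0x6a x4=0x7c x5=0x0a  N=0 Z=0
after  6: x0=0xac x1=0x28 x2=0x20 x3=0x6a x4=0x7c x5=0x0a  N=0 Z=0
-- IRQ taken; context saved, return-PC = 7 --

K = 6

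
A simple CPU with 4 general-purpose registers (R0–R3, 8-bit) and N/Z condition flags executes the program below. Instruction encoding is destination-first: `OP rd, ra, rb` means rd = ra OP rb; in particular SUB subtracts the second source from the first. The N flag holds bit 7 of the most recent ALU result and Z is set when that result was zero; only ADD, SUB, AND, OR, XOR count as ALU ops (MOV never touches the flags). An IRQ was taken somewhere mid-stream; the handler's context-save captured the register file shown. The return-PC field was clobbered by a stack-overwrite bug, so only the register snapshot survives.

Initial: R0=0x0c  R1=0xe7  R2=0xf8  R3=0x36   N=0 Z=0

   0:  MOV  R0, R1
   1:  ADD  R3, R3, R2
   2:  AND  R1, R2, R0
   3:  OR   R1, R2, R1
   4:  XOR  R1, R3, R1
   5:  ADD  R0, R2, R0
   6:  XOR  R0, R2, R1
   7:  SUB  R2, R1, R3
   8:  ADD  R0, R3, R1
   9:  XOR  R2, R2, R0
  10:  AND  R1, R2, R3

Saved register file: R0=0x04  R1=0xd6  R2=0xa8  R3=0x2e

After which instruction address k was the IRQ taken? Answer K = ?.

after  0: R0=0xe7 R1=0xe7 R2=0xf8 R3=0x36  N=0 Z=0
after  1: R0=0xe7 R1=0xe7 R2=0xf8 R3=0x2e  N=0 Z=0
after  2: R0=0xe7 R1=0xe0 R2=0xf8 R3=0x2e  N=1 Z=0
after  3: R0=0xe7 R1=0xf8 R2=0xf8 R3=0x2e  N=1 Z=0
after  4: R0=0xe7 R1=0xd6 R2=0xf8 R3=0x2e  N=1 Z=0
after  5: R0=0xdf R1=0xd6 R2=0xf8 R3=0x2e  N=1 Z=0
after  6: R0=0x2e R1=0xd6 R2=0xf8 R3=0x2e  N=0 Z=0
after  7: R0=0x2e R1=0xd6 R2=0xa8 R3=0x2e  N=1 Z=0
after  8: R0=0x04 R1=0xd6 R2=0xa8 R3=0x2e  N=0 Z=0
-- IRQ taken; context saved, return-PC = 9 --

K = 8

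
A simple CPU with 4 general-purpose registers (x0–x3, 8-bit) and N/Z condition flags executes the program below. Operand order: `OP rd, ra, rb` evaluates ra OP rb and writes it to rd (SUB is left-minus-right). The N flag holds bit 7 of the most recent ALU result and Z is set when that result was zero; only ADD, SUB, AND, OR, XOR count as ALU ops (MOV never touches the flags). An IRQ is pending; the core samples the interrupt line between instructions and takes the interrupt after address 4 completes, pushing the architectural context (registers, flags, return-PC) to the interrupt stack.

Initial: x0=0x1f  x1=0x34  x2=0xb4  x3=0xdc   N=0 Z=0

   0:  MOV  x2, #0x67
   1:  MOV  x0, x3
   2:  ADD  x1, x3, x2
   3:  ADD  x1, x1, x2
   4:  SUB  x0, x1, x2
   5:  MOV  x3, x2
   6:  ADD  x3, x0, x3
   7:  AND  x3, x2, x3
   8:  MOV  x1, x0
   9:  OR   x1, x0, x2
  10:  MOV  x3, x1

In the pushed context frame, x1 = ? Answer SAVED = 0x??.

SAVED = 0xaa

after  0: x0=0x1f x1=0x34 x2=0x67 x3=0xdc  N=0 Z=0
after  1: x0=0xdc x1=0x34 x2=0x67 x3=0xdc  N=0 Z=0
after  2: x0=0xdc x1=0x43 x2=0x67 x3=0xdc  N=0 Z=0
after  3: x0=0xdc x1=0xaa x2=0x67 x3=0xdc  N=1 Z=0
after  4: x0=0x43 x1=0xaa x2=0x67 x3=0xdc  N=0 Z=0
-- IRQ taken; context saved, return-PC = 5 --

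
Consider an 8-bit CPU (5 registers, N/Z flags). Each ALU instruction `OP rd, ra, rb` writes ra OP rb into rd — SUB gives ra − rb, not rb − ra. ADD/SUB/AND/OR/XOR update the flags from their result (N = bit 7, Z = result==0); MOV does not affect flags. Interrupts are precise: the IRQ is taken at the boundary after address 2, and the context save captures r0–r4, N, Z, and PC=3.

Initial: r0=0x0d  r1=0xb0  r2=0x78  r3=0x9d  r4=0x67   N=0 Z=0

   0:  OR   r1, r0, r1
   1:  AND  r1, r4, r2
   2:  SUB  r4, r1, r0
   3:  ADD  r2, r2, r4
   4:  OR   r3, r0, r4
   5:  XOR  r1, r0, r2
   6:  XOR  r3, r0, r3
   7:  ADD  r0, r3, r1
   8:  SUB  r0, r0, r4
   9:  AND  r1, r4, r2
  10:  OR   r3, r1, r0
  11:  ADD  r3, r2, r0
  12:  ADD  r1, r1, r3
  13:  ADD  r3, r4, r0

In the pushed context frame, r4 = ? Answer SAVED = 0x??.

SAVED = 0x53

after  0: r0=0x0d r1=0xbd r2=0x78 r3=0x9d r4=0x67  N=1 Z=0
after  1: r0=0x0d r1=0x60 r2=0x78 r3=0x9d r4=0x67  N=0 Z=0
after  2: r0=0x0d r1=0x60 r2=0x78 r3=0x9d r4=0x53  N=0 Z=0
-- IRQ taken; context saved, return-PC = 3 --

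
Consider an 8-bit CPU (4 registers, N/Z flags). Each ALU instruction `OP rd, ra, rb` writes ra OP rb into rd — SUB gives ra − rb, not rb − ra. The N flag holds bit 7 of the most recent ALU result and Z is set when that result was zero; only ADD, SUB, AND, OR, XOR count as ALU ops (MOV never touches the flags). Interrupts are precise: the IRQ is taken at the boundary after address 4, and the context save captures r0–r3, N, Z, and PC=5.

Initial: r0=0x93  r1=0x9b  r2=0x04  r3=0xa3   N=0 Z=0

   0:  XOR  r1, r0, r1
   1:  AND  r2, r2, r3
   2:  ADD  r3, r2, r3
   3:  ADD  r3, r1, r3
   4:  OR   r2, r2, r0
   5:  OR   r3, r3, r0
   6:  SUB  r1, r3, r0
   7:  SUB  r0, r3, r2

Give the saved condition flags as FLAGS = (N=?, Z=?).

FLAGS = (N=1, Z=0)

after  0: r0=0x93 r1=0x08 r2=0x04 r3=0xa3  N=0 Z=0
after  1: r0=0x93 r1=0x08 r2=0x00 r3=0xa3  N=0 Z=1
after  2: r0=0x93 r1=0x08 r2=0x00 r3=0xa3  N=1 Z=0
after  3: r0=0x93 r1=0x08 r2=0x00 r3=0xab  N=1 Z=0
after  4: r0=0x93 r1=0x08 r2=0x93 r3=0xab  N=1 Z=0
-- IRQ taken; context saved, return-PC = 5 --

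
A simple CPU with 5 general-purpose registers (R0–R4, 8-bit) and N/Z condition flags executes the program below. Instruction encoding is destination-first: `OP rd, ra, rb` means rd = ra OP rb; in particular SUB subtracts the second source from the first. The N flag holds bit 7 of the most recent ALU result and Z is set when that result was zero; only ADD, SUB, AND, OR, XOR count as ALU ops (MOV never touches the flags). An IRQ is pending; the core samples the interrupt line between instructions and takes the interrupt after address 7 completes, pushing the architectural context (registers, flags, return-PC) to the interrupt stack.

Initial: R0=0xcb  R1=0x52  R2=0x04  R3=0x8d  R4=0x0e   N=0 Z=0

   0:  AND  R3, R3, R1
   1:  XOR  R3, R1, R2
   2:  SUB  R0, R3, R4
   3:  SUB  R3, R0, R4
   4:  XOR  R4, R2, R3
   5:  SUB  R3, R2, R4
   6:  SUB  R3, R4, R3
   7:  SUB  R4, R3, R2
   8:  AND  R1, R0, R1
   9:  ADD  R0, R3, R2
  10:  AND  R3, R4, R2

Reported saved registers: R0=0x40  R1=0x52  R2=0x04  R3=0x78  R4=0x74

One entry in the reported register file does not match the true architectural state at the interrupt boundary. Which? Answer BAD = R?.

BAD = R0

after  0: R0=0xcb R1=0x52 R2=0x04 R3=0x00 R4=0x0e  N=0 Z=1
after  1: R0=0xcb R1=0x52 R2=0x04 R3=0x56 R4=0x0e  N=0 Z=0
after  2: R0=0x48 R1=0x52 R2=0x04 R3=0x56 R4=0x0e  N=0 Z=0
after  3: R0=0x48 R1=0x52 R2=0x04 R3=0x3a R4=0x0e  N=0 Z=0
after  4: R0=0x48 R1=0x52 R2=0x04 R3=0x3a R4=0x3e  N=0 Z=0
after  5: R0=0x48 R1=0x52 R2=0x04 R3=0xc6 R4=0x3e  N=1 Z=0
after  6: R0=0x48 R1=0x52 R2=0x04 R3=0x78 R4=0x3e  N=0 Z=0
after  7: R0=0x48 R1=0x52 R2=0x04 R3=0x78 R4=0x74  N=0 Z=0
-- IRQ taken; context saved, return-PC = 8 --
mismatch: R0: reported 0x40 vs actual 0x48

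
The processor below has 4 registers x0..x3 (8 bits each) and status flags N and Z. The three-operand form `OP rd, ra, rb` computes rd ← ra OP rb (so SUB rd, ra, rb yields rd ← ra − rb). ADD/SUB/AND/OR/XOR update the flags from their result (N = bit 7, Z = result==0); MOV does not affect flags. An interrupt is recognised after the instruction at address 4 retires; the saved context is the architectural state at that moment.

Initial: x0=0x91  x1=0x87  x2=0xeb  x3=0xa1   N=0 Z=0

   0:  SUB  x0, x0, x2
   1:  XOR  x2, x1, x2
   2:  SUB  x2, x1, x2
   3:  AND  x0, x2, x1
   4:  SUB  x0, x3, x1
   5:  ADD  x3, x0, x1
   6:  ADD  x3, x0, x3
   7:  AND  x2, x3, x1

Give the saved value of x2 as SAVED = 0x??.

after  0: x0=0xa6 x1=0x87 x2=0xeb x3=0xa1  N=1 Z=0
after  1: x0=0xa6 x1=0x87 x2=0x6c x3=0xa1  N=0 Z=0
after  2: x0=0xa6 x1=0x87 x2=0x1b x3=0xa1  N=0 Z=0
after  3: x0=0x03 x1=0x87 x2=0x1b x3=0xa1  N=0 Z=0
after  4: x0=0x1a x1=0x87 x2=0x1b x3=0xa1  N=0 Z=0
-- IRQ taken; context saved, return-PC = 5 --

SAVED = 0x1b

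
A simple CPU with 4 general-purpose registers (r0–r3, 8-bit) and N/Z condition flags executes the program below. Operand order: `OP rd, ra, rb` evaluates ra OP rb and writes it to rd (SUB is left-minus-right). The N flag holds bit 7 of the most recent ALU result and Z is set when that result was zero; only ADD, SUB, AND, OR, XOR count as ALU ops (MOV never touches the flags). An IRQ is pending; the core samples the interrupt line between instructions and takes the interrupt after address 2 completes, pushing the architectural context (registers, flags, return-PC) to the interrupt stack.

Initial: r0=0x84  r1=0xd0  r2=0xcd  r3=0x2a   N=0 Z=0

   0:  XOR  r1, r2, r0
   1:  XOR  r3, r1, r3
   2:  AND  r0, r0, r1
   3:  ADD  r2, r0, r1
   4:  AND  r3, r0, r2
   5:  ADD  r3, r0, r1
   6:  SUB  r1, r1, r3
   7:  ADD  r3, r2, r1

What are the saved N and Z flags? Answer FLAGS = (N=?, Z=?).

FLAGS = (N=0, Z=1)

after  0: r0=0x84 r1=0x49 r2=0xcd r3=0x2a  N=0 Z=0
after  1: r0=0x84 r1=0x49 r2=0xcd r3=0x63  N=0 Z=0
after  2: r0=0x00 r1=0x49 r2=0xcd r3=0x63  N=0 Z=1
-- IRQ taken; context saved, return-PC = 3 --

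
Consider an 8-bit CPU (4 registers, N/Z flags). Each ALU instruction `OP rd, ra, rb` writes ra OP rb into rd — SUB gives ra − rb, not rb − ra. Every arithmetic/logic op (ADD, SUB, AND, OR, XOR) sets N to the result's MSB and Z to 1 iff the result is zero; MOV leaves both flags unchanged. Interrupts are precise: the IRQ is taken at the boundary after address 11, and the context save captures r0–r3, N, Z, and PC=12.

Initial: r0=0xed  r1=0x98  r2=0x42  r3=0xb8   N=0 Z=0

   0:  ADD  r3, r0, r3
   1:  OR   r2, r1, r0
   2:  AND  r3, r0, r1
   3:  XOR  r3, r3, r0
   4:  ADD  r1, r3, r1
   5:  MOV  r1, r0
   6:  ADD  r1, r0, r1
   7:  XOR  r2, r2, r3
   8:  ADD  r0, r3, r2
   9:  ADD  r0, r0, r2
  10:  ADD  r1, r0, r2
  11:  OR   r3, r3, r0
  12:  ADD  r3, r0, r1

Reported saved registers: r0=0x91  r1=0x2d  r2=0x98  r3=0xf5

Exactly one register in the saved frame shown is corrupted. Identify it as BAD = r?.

after  0: r0=0xed r1=0x98 r2=0x42 r3=0xa5  N=1 Z=0
after  1: r0=0xed r1=0x98 r2=0xfd r3=0xa5  N=1 Z=0
after  2: r0=0xed r1=0x98 r2=0xfd r3=0x88  N=1 Z=0
after  3: r0=0xed r1=0x98 r2=0xfd r3=0x65  N=0 Z=0
after  4: r0=0xed r1=0xfd r2=0xfd r3=0x65  N=1 Z=0
after  5: r0=0xed r1=0xed r2=0xfd r3=0x65  N=1 Z=0
after  6: r0=0xed r1=0xda r2=0xfd r3=0x65  N=1 Z=0
after  7: r0=0xed r1=0xda r2=0x98 r3=0x65  N=1 Z=0
after  8: r0=0xfd r1=0xda r2=0x98 r3=0x65  N=1 Z=0
after  9: r0=0x95 r1=0xda r2=0x98 r3=0x65  N=1 Z=0
after 10: r0=0x95 r1=0x2d r2=0x98 r3=0x65  N=0 Z=0
after 11: r0=0x95 r1=0x2d r2=0x98 r3=0xf5  N=1 Z=0
-- IRQ taken; context saved, return-PC = 12 --
mismatch: r0: reported 0x91 vs actual 0x95

BAD = r0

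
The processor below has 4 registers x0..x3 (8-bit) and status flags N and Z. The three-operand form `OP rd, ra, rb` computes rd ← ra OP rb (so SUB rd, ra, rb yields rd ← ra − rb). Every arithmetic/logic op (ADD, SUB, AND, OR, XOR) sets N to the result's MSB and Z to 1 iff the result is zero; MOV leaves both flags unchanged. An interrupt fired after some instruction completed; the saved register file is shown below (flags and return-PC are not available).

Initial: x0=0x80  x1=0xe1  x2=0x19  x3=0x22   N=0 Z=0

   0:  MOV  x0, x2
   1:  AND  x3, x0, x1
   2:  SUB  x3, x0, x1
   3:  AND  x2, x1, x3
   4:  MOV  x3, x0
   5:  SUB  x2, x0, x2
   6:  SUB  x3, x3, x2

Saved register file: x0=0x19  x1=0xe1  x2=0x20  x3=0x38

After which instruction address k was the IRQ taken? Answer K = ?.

K = 3

after  0: x0=0x19 x1=0xe1 x2=0x19 x3=0x22  N=0 Z=0
after  1: x0=0x19 x1=0xe1 x2=0x19 x3=0x01  N=0 Z=0
after  2: x0=0x19 x1=0xe1 x2=0x19 x3=0x38  N=0 Z=0
after  3: x0=0x19 x1=0xe1 x2=0x20 x3=0x38  N=0 Z=0
-- IRQ taken; context saved, return-PC = 4 --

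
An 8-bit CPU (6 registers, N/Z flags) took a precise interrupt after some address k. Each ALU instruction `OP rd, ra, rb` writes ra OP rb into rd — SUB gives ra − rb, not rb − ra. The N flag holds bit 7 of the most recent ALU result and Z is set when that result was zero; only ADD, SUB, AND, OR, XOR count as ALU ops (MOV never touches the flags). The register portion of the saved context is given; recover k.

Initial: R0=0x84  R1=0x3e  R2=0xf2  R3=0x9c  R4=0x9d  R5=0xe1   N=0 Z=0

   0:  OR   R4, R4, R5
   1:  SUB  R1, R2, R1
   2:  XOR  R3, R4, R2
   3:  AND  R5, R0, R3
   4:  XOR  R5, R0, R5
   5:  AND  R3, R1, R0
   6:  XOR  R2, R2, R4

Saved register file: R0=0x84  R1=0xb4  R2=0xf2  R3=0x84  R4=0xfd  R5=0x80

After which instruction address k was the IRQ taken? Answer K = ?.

after  0: R0=0x84 R1=0x3e R2=0xf2 R3=0x9c R4=0xfd R5=0xe1  N=1 Z=0
after  1: R0=0x84 R1=0xb4 R2=0xf2 R3=0x9c R4=0xfd R5=0xe1  N=1 Z=0
after  2: R0=0x84 R1=0xb4 R2=0xf2 R3=0x0f R4=0xfd R5=0xe1  N=0 Z=0
after  3: R0=0x84 R1=0xb4 R2=0xf2 R3=0x0f R4=0xfd R5=0x04  N=0 Z=0
after  4: R0=0x84 R1=0xb4 R2=0xf2 R3=0x0f R4=0xfd R5=0x80  N=1 Z=0
after  5: R0=0x84 R1=0xb4 R2=0xf2 R3=0x84 R4=0xfd R5=0x80  N=1 Z=0
-- IRQ taken; context saved, return-PC = 6 --

K = 5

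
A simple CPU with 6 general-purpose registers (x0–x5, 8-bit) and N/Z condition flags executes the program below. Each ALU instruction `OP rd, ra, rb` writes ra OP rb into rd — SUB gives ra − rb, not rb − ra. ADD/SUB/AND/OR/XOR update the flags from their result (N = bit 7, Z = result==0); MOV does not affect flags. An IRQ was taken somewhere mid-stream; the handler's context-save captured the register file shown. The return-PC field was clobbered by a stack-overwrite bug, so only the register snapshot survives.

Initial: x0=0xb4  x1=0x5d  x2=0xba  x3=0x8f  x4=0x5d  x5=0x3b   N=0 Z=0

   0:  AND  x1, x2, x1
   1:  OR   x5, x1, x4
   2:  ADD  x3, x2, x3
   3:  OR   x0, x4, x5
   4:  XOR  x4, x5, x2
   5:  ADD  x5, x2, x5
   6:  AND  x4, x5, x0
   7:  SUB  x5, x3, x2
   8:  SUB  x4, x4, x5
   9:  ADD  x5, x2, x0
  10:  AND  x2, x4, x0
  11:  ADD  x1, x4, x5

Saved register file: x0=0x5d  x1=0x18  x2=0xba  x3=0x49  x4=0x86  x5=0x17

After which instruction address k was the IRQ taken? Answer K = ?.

K = 9

after  0: x0=0xb4 x1=0x18 x2=0xba x3=0x8f x4=0x5d x5=0x3b  N=0 Z=0
after  1: x0=0xb4 x1=0x18 x2=0xba x3=0x8f x4=0x5d x5=0x5d  N=0 Z=0
after  2: x0=0xb4 x1=0x18 x2=0xba x3=0x49 x4=0x5d x5=0x5d  N=0 Z=0
after  3: x0=0x5d x1=0x18 x2=0xba x3=0x49 x4=0x5d x5=0x5d  N=0 Z=0
after  4: x0=0x5d x1=0x18 x2=0xba x3=0x49 x4=0xe7 x5=0x5d  N=1 Z=0
after  5: x0=0x5d x1=0x18 x2=0xba x3=0x49 x4=0xe7 x5=0x17  N=0 Z=0
after  6: x0=0x5d x1=0x18 x2=0xba x3=0x49 x4=0x15 x5=0x17  N=0 Z=0
after  7: x0=0x5d x1=0x18 x2=0xba x3=0x49 x4=0x15 x5=0x8f  N=1 Z=0
after  8: x0=0x5d x1=0x18 x2=0xba x3=0x49 x4=0x86 x5=0x8f  N=1 Z=0
after  9: x0=0x5d x1=0x18 x2=0xba x3=0x49 x4=0x86 x5=0x17  N=0 Z=0
-- IRQ taken; context saved, return-PC = 10 --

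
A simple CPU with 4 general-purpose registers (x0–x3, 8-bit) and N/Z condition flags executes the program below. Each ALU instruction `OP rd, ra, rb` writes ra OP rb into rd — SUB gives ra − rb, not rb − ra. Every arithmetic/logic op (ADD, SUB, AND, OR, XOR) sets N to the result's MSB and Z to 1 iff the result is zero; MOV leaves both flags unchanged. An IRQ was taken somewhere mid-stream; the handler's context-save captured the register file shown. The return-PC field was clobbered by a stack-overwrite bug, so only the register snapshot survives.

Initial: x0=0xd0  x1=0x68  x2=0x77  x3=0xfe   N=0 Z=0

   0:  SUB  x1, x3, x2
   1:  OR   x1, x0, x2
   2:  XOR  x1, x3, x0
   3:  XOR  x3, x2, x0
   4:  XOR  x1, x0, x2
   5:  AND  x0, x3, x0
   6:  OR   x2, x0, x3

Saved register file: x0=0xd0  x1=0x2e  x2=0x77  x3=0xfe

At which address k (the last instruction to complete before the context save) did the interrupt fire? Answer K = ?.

after  0: x0=0xd0 x1=0x87 x2=0x77 x3=0xfe  N=1 Z=0
after  1: x0=0xd0 x1=0xf7 x2=0x77 x3=0xfe  N=1 Z=0
after  2: x0=0xd0 x1=0x2e x2=0x77 x3=0xfe  N=0 Z=0
-- IRQ taken; context saved, return-PC = 3 --

K = 2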